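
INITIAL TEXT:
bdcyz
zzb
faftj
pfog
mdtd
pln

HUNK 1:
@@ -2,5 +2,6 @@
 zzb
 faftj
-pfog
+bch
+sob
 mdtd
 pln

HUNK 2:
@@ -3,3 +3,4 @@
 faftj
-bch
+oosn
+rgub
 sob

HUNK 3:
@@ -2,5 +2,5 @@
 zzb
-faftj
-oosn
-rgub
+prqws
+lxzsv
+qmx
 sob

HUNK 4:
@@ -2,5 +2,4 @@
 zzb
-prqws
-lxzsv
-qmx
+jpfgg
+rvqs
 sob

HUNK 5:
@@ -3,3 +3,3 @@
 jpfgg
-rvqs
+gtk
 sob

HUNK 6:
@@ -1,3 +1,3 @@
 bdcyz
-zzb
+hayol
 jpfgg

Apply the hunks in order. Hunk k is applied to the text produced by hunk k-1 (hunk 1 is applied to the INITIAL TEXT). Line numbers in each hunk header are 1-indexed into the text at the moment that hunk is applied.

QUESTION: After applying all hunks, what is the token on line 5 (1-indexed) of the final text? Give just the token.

Answer: sob

Derivation:
Hunk 1: at line 2 remove [pfog] add [bch,sob] -> 7 lines: bdcyz zzb faftj bch sob mdtd pln
Hunk 2: at line 3 remove [bch] add [oosn,rgub] -> 8 lines: bdcyz zzb faftj oosn rgub sob mdtd pln
Hunk 3: at line 2 remove [faftj,oosn,rgub] add [prqws,lxzsv,qmx] -> 8 lines: bdcyz zzb prqws lxzsv qmx sob mdtd pln
Hunk 4: at line 2 remove [prqws,lxzsv,qmx] add [jpfgg,rvqs] -> 7 lines: bdcyz zzb jpfgg rvqs sob mdtd pln
Hunk 5: at line 3 remove [rvqs] add [gtk] -> 7 lines: bdcyz zzb jpfgg gtk sob mdtd pln
Hunk 6: at line 1 remove [zzb] add [hayol] -> 7 lines: bdcyz hayol jpfgg gtk sob mdtd pln
Final line 5: sob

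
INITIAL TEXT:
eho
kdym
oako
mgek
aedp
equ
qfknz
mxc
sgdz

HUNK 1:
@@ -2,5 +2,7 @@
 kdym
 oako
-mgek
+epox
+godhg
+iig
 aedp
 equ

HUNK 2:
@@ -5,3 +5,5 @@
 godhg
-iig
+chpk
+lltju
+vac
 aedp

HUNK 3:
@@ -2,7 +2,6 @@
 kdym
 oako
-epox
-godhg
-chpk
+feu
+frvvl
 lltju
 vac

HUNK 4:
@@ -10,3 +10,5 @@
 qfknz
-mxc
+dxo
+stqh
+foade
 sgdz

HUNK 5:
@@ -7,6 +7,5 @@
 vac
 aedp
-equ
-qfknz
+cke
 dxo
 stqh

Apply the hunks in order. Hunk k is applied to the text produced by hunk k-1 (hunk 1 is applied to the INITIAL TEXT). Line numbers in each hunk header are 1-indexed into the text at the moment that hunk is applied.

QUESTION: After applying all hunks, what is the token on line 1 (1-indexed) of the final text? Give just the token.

Answer: eho

Derivation:
Hunk 1: at line 2 remove [mgek] add [epox,godhg,iig] -> 11 lines: eho kdym oako epox godhg iig aedp equ qfknz mxc sgdz
Hunk 2: at line 5 remove [iig] add [chpk,lltju,vac] -> 13 lines: eho kdym oako epox godhg chpk lltju vac aedp equ qfknz mxc sgdz
Hunk 3: at line 2 remove [epox,godhg,chpk] add [feu,frvvl] -> 12 lines: eho kdym oako feu frvvl lltju vac aedp equ qfknz mxc sgdz
Hunk 4: at line 10 remove [mxc] add [dxo,stqh,foade] -> 14 lines: eho kdym oako feu frvvl lltju vac aedp equ qfknz dxo stqh foade sgdz
Hunk 5: at line 7 remove [equ,qfknz] add [cke] -> 13 lines: eho kdym oako feu frvvl lltju vac aedp cke dxo stqh foade sgdz
Final line 1: eho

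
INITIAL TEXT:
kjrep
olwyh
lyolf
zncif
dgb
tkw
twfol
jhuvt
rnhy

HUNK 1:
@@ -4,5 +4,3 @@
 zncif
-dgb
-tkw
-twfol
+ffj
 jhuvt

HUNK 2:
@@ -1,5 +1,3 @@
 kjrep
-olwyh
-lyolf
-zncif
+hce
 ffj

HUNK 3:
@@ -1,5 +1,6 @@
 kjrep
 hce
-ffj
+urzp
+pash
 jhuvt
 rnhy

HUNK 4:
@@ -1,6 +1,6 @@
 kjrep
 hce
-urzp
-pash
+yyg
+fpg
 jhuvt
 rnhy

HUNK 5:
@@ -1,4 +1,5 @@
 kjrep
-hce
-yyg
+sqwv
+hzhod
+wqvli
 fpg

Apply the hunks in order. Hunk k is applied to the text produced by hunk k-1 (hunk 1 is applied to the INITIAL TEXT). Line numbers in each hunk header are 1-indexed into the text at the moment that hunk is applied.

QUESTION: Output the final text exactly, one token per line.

Answer: kjrep
sqwv
hzhod
wqvli
fpg
jhuvt
rnhy

Derivation:
Hunk 1: at line 4 remove [dgb,tkw,twfol] add [ffj] -> 7 lines: kjrep olwyh lyolf zncif ffj jhuvt rnhy
Hunk 2: at line 1 remove [olwyh,lyolf,zncif] add [hce] -> 5 lines: kjrep hce ffj jhuvt rnhy
Hunk 3: at line 1 remove [ffj] add [urzp,pash] -> 6 lines: kjrep hce urzp pash jhuvt rnhy
Hunk 4: at line 1 remove [urzp,pash] add [yyg,fpg] -> 6 lines: kjrep hce yyg fpg jhuvt rnhy
Hunk 5: at line 1 remove [hce,yyg] add [sqwv,hzhod,wqvli] -> 7 lines: kjrep sqwv hzhod wqvli fpg jhuvt rnhy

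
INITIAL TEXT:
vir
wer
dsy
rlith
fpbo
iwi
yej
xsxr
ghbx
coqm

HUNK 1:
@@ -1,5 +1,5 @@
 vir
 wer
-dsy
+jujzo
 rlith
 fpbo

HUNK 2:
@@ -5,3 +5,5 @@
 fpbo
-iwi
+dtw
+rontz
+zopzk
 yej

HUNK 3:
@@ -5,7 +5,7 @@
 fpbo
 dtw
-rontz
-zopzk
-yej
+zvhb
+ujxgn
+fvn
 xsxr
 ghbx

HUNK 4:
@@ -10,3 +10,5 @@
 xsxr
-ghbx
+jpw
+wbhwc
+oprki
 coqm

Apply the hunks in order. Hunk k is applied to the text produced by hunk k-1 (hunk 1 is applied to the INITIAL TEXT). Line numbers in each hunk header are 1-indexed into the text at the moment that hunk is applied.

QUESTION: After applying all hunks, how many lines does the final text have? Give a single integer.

Answer: 14

Derivation:
Hunk 1: at line 1 remove [dsy] add [jujzo] -> 10 lines: vir wer jujzo rlith fpbo iwi yej xsxr ghbx coqm
Hunk 2: at line 5 remove [iwi] add [dtw,rontz,zopzk] -> 12 lines: vir wer jujzo rlith fpbo dtw rontz zopzk yej xsxr ghbx coqm
Hunk 3: at line 5 remove [rontz,zopzk,yej] add [zvhb,ujxgn,fvn] -> 12 lines: vir wer jujzo rlith fpbo dtw zvhb ujxgn fvn xsxr ghbx coqm
Hunk 4: at line 10 remove [ghbx] add [jpw,wbhwc,oprki] -> 14 lines: vir wer jujzo rlith fpbo dtw zvhb ujxgn fvn xsxr jpw wbhwc oprki coqm
Final line count: 14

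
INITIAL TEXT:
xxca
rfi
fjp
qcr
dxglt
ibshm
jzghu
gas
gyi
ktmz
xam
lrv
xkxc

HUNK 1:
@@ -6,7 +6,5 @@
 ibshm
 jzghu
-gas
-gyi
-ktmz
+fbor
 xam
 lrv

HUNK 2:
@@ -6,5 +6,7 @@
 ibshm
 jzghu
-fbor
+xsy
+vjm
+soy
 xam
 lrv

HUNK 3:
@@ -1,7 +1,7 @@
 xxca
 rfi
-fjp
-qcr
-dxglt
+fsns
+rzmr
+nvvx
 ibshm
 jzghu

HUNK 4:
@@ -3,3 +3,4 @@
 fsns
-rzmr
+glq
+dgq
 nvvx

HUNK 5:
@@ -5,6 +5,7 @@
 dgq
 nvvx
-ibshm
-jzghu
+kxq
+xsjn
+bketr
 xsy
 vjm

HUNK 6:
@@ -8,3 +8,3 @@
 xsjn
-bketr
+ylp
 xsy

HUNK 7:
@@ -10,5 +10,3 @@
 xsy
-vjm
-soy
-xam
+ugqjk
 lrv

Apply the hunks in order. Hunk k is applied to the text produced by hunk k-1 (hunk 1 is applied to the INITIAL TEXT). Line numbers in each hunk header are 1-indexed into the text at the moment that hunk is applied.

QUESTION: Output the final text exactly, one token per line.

Answer: xxca
rfi
fsns
glq
dgq
nvvx
kxq
xsjn
ylp
xsy
ugqjk
lrv
xkxc

Derivation:
Hunk 1: at line 6 remove [gas,gyi,ktmz] add [fbor] -> 11 lines: xxca rfi fjp qcr dxglt ibshm jzghu fbor xam lrv xkxc
Hunk 2: at line 6 remove [fbor] add [xsy,vjm,soy] -> 13 lines: xxca rfi fjp qcr dxglt ibshm jzghu xsy vjm soy xam lrv xkxc
Hunk 3: at line 1 remove [fjp,qcr,dxglt] add [fsns,rzmr,nvvx] -> 13 lines: xxca rfi fsns rzmr nvvx ibshm jzghu xsy vjm soy xam lrv xkxc
Hunk 4: at line 3 remove [rzmr] add [glq,dgq] -> 14 lines: xxca rfi fsns glq dgq nvvx ibshm jzghu xsy vjm soy xam lrv xkxc
Hunk 5: at line 5 remove [ibshm,jzghu] add [kxq,xsjn,bketr] -> 15 lines: xxca rfi fsns glq dgq nvvx kxq xsjn bketr xsy vjm soy xam lrv xkxc
Hunk 6: at line 8 remove [bketr] add [ylp] -> 15 lines: xxca rfi fsns glq dgq nvvx kxq xsjn ylp xsy vjm soy xam lrv xkxc
Hunk 7: at line 10 remove [vjm,soy,xam] add [ugqjk] -> 13 lines: xxca rfi fsns glq dgq nvvx kxq xsjn ylp xsy ugqjk lrv xkxc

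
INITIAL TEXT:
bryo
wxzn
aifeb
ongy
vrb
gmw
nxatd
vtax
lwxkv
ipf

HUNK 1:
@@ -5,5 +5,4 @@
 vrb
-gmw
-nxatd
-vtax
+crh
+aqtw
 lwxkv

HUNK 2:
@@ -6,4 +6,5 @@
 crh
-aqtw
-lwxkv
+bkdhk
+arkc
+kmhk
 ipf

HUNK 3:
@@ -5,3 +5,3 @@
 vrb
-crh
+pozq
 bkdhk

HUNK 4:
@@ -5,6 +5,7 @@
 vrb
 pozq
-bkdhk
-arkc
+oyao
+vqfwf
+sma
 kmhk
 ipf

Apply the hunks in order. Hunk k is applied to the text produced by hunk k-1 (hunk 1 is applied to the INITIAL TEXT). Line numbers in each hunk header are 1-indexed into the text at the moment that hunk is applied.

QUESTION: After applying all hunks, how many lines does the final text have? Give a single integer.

Hunk 1: at line 5 remove [gmw,nxatd,vtax] add [crh,aqtw] -> 9 lines: bryo wxzn aifeb ongy vrb crh aqtw lwxkv ipf
Hunk 2: at line 6 remove [aqtw,lwxkv] add [bkdhk,arkc,kmhk] -> 10 lines: bryo wxzn aifeb ongy vrb crh bkdhk arkc kmhk ipf
Hunk 3: at line 5 remove [crh] add [pozq] -> 10 lines: bryo wxzn aifeb ongy vrb pozq bkdhk arkc kmhk ipf
Hunk 4: at line 5 remove [bkdhk,arkc] add [oyao,vqfwf,sma] -> 11 lines: bryo wxzn aifeb ongy vrb pozq oyao vqfwf sma kmhk ipf
Final line count: 11

Answer: 11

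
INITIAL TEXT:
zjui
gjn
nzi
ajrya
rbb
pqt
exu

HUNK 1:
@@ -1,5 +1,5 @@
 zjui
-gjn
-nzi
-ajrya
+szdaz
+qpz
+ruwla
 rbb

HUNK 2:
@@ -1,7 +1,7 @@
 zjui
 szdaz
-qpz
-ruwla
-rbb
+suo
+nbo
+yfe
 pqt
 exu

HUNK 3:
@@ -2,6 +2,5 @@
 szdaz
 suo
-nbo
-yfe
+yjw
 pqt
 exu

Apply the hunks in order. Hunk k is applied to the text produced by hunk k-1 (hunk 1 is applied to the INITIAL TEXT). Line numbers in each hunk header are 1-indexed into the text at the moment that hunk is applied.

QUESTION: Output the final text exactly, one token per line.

Hunk 1: at line 1 remove [gjn,nzi,ajrya] add [szdaz,qpz,ruwla] -> 7 lines: zjui szdaz qpz ruwla rbb pqt exu
Hunk 2: at line 1 remove [qpz,ruwla,rbb] add [suo,nbo,yfe] -> 7 lines: zjui szdaz suo nbo yfe pqt exu
Hunk 3: at line 2 remove [nbo,yfe] add [yjw] -> 6 lines: zjui szdaz suo yjw pqt exu

Answer: zjui
szdaz
suo
yjw
pqt
exu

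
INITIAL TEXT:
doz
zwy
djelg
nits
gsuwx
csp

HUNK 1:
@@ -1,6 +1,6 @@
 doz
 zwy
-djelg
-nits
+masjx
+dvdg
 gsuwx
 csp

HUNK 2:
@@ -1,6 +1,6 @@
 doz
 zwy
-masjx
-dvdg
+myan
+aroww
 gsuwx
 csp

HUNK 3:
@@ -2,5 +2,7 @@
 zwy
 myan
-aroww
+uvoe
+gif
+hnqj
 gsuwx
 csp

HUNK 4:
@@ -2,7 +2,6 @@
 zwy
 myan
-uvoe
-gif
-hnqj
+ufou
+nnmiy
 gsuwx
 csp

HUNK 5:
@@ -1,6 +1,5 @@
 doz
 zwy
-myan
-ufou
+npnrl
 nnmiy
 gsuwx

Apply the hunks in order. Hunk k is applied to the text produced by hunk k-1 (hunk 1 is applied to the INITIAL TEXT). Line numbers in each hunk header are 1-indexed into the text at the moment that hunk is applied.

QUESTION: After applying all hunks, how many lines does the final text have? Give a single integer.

Hunk 1: at line 1 remove [djelg,nits] add [masjx,dvdg] -> 6 lines: doz zwy masjx dvdg gsuwx csp
Hunk 2: at line 1 remove [masjx,dvdg] add [myan,aroww] -> 6 lines: doz zwy myan aroww gsuwx csp
Hunk 3: at line 2 remove [aroww] add [uvoe,gif,hnqj] -> 8 lines: doz zwy myan uvoe gif hnqj gsuwx csp
Hunk 4: at line 2 remove [uvoe,gif,hnqj] add [ufou,nnmiy] -> 7 lines: doz zwy myan ufou nnmiy gsuwx csp
Hunk 5: at line 1 remove [myan,ufou] add [npnrl] -> 6 lines: doz zwy npnrl nnmiy gsuwx csp
Final line count: 6

Answer: 6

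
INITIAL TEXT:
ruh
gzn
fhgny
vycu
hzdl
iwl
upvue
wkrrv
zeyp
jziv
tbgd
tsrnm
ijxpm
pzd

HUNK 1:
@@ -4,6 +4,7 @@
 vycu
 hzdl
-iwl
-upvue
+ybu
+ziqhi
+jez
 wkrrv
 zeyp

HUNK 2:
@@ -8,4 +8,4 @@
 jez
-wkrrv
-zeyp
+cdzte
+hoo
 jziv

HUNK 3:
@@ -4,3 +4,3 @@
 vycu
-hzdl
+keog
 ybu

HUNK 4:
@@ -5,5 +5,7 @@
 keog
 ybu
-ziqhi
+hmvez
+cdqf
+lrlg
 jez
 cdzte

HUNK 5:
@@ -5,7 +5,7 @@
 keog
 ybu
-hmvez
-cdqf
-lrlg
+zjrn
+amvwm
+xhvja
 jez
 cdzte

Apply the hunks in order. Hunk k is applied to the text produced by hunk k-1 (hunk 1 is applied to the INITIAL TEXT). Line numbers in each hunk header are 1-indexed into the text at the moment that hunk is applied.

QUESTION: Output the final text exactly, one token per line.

Hunk 1: at line 4 remove [iwl,upvue] add [ybu,ziqhi,jez] -> 15 lines: ruh gzn fhgny vycu hzdl ybu ziqhi jez wkrrv zeyp jziv tbgd tsrnm ijxpm pzd
Hunk 2: at line 8 remove [wkrrv,zeyp] add [cdzte,hoo] -> 15 lines: ruh gzn fhgny vycu hzdl ybu ziqhi jez cdzte hoo jziv tbgd tsrnm ijxpm pzd
Hunk 3: at line 4 remove [hzdl] add [keog] -> 15 lines: ruh gzn fhgny vycu keog ybu ziqhi jez cdzte hoo jziv tbgd tsrnm ijxpm pzd
Hunk 4: at line 5 remove [ziqhi] add [hmvez,cdqf,lrlg] -> 17 lines: ruh gzn fhgny vycu keog ybu hmvez cdqf lrlg jez cdzte hoo jziv tbgd tsrnm ijxpm pzd
Hunk 5: at line 5 remove [hmvez,cdqf,lrlg] add [zjrn,amvwm,xhvja] -> 17 lines: ruh gzn fhgny vycu keog ybu zjrn amvwm xhvja jez cdzte hoo jziv tbgd tsrnm ijxpm pzd

Answer: ruh
gzn
fhgny
vycu
keog
ybu
zjrn
amvwm
xhvja
jez
cdzte
hoo
jziv
tbgd
tsrnm
ijxpm
pzd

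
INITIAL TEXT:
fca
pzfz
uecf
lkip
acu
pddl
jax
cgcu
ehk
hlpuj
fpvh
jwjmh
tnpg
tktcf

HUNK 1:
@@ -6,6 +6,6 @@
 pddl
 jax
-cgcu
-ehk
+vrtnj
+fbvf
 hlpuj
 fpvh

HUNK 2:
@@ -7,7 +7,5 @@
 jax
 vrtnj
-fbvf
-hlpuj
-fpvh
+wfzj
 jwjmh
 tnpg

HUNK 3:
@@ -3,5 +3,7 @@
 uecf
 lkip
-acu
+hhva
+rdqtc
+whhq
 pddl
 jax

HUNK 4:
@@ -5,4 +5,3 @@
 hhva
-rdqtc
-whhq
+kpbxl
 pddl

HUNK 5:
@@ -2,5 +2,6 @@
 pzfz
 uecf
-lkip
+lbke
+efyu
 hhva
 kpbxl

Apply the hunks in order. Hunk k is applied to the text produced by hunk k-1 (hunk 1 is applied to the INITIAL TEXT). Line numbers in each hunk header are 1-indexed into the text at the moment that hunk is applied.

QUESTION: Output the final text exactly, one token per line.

Hunk 1: at line 6 remove [cgcu,ehk] add [vrtnj,fbvf] -> 14 lines: fca pzfz uecf lkip acu pddl jax vrtnj fbvf hlpuj fpvh jwjmh tnpg tktcf
Hunk 2: at line 7 remove [fbvf,hlpuj,fpvh] add [wfzj] -> 12 lines: fca pzfz uecf lkip acu pddl jax vrtnj wfzj jwjmh tnpg tktcf
Hunk 3: at line 3 remove [acu] add [hhva,rdqtc,whhq] -> 14 lines: fca pzfz uecf lkip hhva rdqtc whhq pddl jax vrtnj wfzj jwjmh tnpg tktcf
Hunk 4: at line 5 remove [rdqtc,whhq] add [kpbxl] -> 13 lines: fca pzfz uecf lkip hhva kpbxl pddl jax vrtnj wfzj jwjmh tnpg tktcf
Hunk 5: at line 2 remove [lkip] add [lbke,efyu] -> 14 lines: fca pzfz uecf lbke efyu hhva kpbxl pddl jax vrtnj wfzj jwjmh tnpg tktcf

Answer: fca
pzfz
uecf
lbke
efyu
hhva
kpbxl
pddl
jax
vrtnj
wfzj
jwjmh
tnpg
tktcf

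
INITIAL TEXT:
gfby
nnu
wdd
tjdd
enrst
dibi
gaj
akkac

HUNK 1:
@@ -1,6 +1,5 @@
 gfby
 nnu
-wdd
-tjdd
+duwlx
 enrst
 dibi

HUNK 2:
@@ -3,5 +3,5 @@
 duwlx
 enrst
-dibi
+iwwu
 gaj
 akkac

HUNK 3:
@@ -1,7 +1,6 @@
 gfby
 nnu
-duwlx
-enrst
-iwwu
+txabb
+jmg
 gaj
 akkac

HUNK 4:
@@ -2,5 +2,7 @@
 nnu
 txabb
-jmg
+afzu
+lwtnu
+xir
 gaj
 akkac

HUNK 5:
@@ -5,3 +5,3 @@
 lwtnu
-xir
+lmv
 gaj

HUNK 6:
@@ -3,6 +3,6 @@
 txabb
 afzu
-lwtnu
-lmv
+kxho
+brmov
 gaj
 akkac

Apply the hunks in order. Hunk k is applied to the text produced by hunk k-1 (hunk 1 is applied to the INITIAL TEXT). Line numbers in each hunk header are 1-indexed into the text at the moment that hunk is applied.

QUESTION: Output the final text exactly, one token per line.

Answer: gfby
nnu
txabb
afzu
kxho
brmov
gaj
akkac

Derivation:
Hunk 1: at line 1 remove [wdd,tjdd] add [duwlx] -> 7 lines: gfby nnu duwlx enrst dibi gaj akkac
Hunk 2: at line 3 remove [dibi] add [iwwu] -> 7 lines: gfby nnu duwlx enrst iwwu gaj akkac
Hunk 3: at line 1 remove [duwlx,enrst,iwwu] add [txabb,jmg] -> 6 lines: gfby nnu txabb jmg gaj akkac
Hunk 4: at line 2 remove [jmg] add [afzu,lwtnu,xir] -> 8 lines: gfby nnu txabb afzu lwtnu xir gaj akkac
Hunk 5: at line 5 remove [xir] add [lmv] -> 8 lines: gfby nnu txabb afzu lwtnu lmv gaj akkac
Hunk 6: at line 3 remove [lwtnu,lmv] add [kxho,brmov] -> 8 lines: gfby nnu txabb afzu kxho brmov gaj akkac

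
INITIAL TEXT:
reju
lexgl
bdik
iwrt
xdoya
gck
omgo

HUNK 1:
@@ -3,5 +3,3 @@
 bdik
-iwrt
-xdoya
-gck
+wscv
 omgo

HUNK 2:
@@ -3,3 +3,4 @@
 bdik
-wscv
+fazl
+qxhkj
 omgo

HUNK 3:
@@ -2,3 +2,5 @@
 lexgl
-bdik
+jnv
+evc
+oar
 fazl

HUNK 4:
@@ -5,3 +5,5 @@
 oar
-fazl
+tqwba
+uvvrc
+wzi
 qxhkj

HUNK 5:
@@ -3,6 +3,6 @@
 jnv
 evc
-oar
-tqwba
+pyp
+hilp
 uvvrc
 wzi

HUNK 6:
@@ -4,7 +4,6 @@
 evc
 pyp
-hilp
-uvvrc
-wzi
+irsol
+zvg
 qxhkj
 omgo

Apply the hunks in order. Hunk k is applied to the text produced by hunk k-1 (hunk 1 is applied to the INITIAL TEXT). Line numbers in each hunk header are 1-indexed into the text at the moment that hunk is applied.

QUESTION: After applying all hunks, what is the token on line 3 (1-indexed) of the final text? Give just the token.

Hunk 1: at line 3 remove [iwrt,xdoya,gck] add [wscv] -> 5 lines: reju lexgl bdik wscv omgo
Hunk 2: at line 3 remove [wscv] add [fazl,qxhkj] -> 6 lines: reju lexgl bdik fazl qxhkj omgo
Hunk 3: at line 2 remove [bdik] add [jnv,evc,oar] -> 8 lines: reju lexgl jnv evc oar fazl qxhkj omgo
Hunk 4: at line 5 remove [fazl] add [tqwba,uvvrc,wzi] -> 10 lines: reju lexgl jnv evc oar tqwba uvvrc wzi qxhkj omgo
Hunk 5: at line 3 remove [oar,tqwba] add [pyp,hilp] -> 10 lines: reju lexgl jnv evc pyp hilp uvvrc wzi qxhkj omgo
Hunk 6: at line 4 remove [hilp,uvvrc,wzi] add [irsol,zvg] -> 9 lines: reju lexgl jnv evc pyp irsol zvg qxhkj omgo
Final line 3: jnv

Answer: jnv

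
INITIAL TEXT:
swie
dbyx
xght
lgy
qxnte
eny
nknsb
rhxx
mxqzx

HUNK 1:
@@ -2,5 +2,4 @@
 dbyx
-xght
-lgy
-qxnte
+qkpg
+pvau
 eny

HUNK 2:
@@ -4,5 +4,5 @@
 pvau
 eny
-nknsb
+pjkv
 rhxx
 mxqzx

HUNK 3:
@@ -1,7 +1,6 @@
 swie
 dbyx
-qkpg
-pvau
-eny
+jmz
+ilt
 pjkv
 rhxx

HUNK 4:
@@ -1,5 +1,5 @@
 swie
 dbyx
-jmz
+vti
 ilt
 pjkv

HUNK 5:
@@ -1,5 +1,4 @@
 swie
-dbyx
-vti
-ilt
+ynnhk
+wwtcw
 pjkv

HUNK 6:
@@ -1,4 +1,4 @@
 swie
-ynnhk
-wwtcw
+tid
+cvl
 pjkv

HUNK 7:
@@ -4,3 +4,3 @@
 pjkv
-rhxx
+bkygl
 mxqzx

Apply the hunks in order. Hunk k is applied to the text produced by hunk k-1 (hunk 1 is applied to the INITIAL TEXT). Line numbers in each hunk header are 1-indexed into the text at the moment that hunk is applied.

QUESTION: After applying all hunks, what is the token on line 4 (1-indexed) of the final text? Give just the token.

Answer: pjkv

Derivation:
Hunk 1: at line 2 remove [xght,lgy,qxnte] add [qkpg,pvau] -> 8 lines: swie dbyx qkpg pvau eny nknsb rhxx mxqzx
Hunk 2: at line 4 remove [nknsb] add [pjkv] -> 8 lines: swie dbyx qkpg pvau eny pjkv rhxx mxqzx
Hunk 3: at line 1 remove [qkpg,pvau,eny] add [jmz,ilt] -> 7 lines: swie dbyx jmz ilt pjkv rhxx mxqzx
Hunk 4: at line 1 remove [jmz] add [vti] -> 7 lines: swie dbyx vti ilt pjkv rhxx mxqzx
Hunk 5: at line 1 remove [dbyx,vti,ilt] add [ynnhk,wwtcw] -> 6 lines: swie ynnhk wwtcw pjkv rhxx mxqzx
Hunk 6: at line 1 remove [ynnhk,wwtcw] add [tid,cvl] -> 6 lines: swie tid cvl pjkv rhxx mxqzx
Hunk 7: at line 4 remove [rhxx] add [bkygl] -> 6 lines: swie tid cvl pjkv bkygl mxqzx
Final line 4: pjkv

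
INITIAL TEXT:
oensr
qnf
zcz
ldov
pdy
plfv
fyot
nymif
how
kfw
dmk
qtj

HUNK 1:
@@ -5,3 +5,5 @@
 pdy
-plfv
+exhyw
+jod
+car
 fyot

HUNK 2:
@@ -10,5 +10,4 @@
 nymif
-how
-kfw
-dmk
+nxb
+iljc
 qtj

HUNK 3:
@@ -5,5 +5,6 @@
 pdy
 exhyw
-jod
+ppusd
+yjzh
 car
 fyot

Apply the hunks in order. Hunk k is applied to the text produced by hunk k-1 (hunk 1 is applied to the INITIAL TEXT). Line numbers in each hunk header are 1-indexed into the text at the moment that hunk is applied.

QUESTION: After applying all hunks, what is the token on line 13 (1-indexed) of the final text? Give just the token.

Hunk 1: at line 5 remove [plfv] add [exhyw,jod,car] -> 14 lines: oensr qnf zcz ldov pdy exhyw jod car fyot nymif how kfw dmk qtj
Hunk 2: at line 10 remove [how,kfw,dmk] add [nxb,iljc] -> 13 lines: oensr qnf zcz ldov pdy exhyw jod car fyot nymif nxb iljc qtj
Hunk 3: at line 5 remove [jod] add [ppusd,yjzh] -> 14 lines: oensr qnf zcz ldov pdy exhyw ppusd yjzh car fyot nymif nxb iljc qtj
Final line 13: iljc

Answer: iljc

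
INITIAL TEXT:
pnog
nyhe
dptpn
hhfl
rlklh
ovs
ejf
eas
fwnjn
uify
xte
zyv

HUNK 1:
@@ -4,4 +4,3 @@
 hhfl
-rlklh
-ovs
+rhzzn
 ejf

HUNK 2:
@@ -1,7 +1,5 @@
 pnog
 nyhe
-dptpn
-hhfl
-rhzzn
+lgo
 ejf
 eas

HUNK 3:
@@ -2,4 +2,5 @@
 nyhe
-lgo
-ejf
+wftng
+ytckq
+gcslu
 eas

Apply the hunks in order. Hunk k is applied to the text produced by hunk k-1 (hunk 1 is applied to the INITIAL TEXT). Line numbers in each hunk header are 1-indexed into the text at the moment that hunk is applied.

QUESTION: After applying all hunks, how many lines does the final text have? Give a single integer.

Hunk 1: at line 4 remove [rlklh,ovs] add [rhzzn] -> 11 lines: pnog nyhe dptpn hhfl rhzzn ejf eas fwnjn uify xte zyv
Hunk 2: at line 1 remove [dptpn,hhfl,rhzzn] add [lgo] -> 9 lines: pnog nyhe lgo ejf eas fwnjn uify xte zyv
Hunk 3: at line 2 remove [lgo,ejf] add [wftng,ytckq,gcslu] -> 10 lines: pnog nyhe wftng ytckq gcslu eas fwnjn uify xte zyv
Final line count: 10

Answer: 10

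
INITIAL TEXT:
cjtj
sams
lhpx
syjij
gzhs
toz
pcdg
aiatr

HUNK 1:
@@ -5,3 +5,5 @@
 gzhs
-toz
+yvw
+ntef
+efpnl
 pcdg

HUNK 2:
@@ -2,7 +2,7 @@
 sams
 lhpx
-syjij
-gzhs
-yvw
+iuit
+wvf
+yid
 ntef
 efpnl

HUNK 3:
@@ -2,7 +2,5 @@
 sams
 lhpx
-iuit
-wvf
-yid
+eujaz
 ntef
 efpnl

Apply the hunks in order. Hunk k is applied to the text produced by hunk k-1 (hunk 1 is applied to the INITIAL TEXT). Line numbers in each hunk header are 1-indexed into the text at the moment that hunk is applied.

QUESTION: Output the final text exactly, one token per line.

Hunk 1: at line 5 remove [toz] add [yvw,ntef,efpnl] -> 10 lines: cjtj sams lhpx syjij gzhs yvw ntef efpnl pcdg aiatr
Hunk 2: at line 2 remove [syjij,gzhs,yvw] add [iuit,wvf,yid] -> 10 lines: cjtj sams lhpx iuit wvf yid ntef efpnl pcdg aiatr
Hunk 3: at line 2 remove [iuit,wvf,yid] add [eujaz] -> 8 lines: cjtj sams lhpx eujaz ntef efpnl pcdg aiatr

Answer: cjtj
sams
lhpx
eujaz
ntef
efpnl
pcdg
aiatr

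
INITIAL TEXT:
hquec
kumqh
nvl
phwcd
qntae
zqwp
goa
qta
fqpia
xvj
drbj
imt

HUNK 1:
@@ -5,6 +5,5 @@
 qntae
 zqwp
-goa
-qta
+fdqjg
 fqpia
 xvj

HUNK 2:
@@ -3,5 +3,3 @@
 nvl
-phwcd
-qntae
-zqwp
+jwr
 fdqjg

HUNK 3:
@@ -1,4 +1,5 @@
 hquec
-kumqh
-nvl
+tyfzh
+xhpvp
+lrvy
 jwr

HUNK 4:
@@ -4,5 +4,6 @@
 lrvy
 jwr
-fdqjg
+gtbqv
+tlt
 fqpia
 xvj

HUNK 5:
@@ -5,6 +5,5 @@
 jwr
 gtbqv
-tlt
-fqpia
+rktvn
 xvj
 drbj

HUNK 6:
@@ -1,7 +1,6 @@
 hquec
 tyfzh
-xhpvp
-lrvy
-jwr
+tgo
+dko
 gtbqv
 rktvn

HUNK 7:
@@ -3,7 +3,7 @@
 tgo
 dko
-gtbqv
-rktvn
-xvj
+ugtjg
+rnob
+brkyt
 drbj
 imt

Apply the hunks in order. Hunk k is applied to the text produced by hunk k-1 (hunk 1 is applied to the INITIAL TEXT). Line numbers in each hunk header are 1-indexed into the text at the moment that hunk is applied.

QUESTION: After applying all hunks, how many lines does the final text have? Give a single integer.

Answer: 9

Derivation:
Hunk 1: at line 5 remove [goa,qta] add [fdqjg] -> 11 lines: hquec kumqh nvl phwcd qntae zqwp fdqjg fqpia xvj drbj imt
Hunk 2: at line 3 remove [phwcd,qntae,zqwp] add [jwr] -> 9 lines: hquec kumqh nvl jwr fdqjg fqpia xvj drbj imt
Hunk 3: at line 1 remove [kumqh,nvl] add [tyfzh,xhpvp,lrvy] -> 10 lines: hquec tyfzh xhpvp lrvy jwr fdqjg fqpia xvj drbj imt
Hunk 4: at line 4 remove [fdqjg] add [gtbqv,tlt] -> 11 lines: hquec tyfzh xhpvp lrvy jwr gtbqv tlt fqpia xvj drbj imt
Hunk 5: at line 5 remove [tlt,fqpia] add [rktvn] -> 10 lines: hquec tyfzh xhpvp lrvy jwr gtbqv rktvn xvj drbj imt
Hunk 6: at line 1 remove [xhpvp,lrvy,jwr] add [tgo,dko] -> 9 lines: hquec tyfzh tgo dko gtbqv rktvn xvj drbj imt
Hunk 7: at line 3 remove [gtbqv,rktvn,xvj] add [ugtjg,rnob,brkyt] -> 9 lines: hquec tyfzh tgo dko ugtjg rnob brkyt drbj imt
Final line count: 9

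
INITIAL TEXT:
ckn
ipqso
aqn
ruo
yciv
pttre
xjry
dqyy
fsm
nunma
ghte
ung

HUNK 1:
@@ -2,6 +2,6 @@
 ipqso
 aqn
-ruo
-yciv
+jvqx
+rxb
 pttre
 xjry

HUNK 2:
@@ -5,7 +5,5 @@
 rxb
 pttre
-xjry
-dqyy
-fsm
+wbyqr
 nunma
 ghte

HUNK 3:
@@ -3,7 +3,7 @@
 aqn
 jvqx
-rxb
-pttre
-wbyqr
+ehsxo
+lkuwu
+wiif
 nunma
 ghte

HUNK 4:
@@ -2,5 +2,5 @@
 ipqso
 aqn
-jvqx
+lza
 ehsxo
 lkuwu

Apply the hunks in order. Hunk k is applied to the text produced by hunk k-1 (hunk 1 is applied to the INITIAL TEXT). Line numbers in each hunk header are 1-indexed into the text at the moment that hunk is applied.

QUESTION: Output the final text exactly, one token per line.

Hunk 1: at line 2 remove [ruo,yciv] add [jvqx,rxb] -> 12 lines: ckn ipqso aqn jvqx rxb pttre xjry dqyy fsm nunma ghte ung
Hunk 2: at line 5 remove [xjry,dqyy,fsm] add [wbyqr] -> 10 lines: ckn ipqso aqn jvqx rxb pttre wbyqr nunma ghte ung
Hunk 3: at line 3 remove [rxb,pttre,wbyqr] add [ehsxo,lkuwu,wiif] -> 10 lines: ckn ipqso aqn jvqx ehsxo lkuwu wiif nunma ghte ung
Hunk 4: at line 2 remove [jvqx] add [lza] -> 10 lines: ckn ipqso aqn lza ehsxo lkuwu wiif nunma ghte ung

Answer: ckn
ipqso
aqn
lza
ehsxo
lkuwu
wiif
nunma
ghte
ung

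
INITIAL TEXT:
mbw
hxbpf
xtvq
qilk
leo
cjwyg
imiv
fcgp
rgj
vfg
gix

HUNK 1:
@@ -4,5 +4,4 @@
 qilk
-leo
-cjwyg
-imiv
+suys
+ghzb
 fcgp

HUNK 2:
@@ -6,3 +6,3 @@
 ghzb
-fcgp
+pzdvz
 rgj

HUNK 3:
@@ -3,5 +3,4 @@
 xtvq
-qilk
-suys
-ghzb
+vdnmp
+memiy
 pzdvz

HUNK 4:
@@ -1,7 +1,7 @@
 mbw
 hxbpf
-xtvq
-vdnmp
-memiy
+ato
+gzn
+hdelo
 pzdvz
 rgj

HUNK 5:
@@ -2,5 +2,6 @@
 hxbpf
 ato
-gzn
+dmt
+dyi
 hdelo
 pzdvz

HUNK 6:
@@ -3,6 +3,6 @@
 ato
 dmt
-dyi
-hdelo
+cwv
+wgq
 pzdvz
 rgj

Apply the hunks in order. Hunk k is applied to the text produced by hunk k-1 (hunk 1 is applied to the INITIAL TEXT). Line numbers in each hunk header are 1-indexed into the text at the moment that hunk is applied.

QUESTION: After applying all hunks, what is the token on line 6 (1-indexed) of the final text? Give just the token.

Hunk 1: at line 4 remove [leo,cjwyg,imiv] add [suys,ghzb] -> 10 lines: mbw hxbpf xtvq qilk suys ghzb fcgp rgj vfg gix
Hunk 2: at line 6 remove [fcgp] add [pzdvz] -> 10 lines: mbw hxbpf xtvq qilk suys ghzb pzdvz rgj vfg gix
Hunk 3: at line 3 remove [qilk,suys,ghzb] add [vdnmp,memiy] -> 9 lines: mbw hxbpf xtvq vdnmp memiy pzdvz rgj vfg gix
Hunk 4: at line 1 remove [xtvq,vdnmp,memiy] add [ato,gzn,hdelo] -> 9 lines: mbw hxbpf ato gzn hdelo pzdvz rgj vfg gix
Hunk 5: at line 2 remove [gzn] add [dmt,dyi] -> 10 lines: mbw hxbpf ato dmt dyi hdelo pzdvz rgj vfg gix
Hunk 6: at line 3 remove [dyi,hdelo] add [cwv,wgq] -> 10 lines: mbw hxbpf ato dmt cwv wgq pzdvz rgj vfg gix
Final line 6: wgq

Answer: wgq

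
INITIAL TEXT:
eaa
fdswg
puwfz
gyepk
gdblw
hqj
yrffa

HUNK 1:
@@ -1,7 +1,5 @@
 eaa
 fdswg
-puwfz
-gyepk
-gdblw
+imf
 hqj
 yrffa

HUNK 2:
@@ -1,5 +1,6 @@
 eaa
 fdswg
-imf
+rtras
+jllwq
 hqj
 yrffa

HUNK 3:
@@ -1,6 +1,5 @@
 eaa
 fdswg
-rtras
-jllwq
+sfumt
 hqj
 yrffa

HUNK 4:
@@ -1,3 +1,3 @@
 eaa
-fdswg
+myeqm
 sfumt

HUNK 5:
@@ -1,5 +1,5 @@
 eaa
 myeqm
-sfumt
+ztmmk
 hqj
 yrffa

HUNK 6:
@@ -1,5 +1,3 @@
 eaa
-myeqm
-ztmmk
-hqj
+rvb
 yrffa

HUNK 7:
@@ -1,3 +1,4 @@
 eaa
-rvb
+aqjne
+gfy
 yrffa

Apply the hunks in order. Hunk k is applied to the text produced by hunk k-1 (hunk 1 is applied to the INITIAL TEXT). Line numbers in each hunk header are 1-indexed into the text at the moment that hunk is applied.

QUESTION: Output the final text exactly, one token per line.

Hunk 1: at line 1 remove [puwfz,gyepk,gdblw] add [imf] -> 5 lines: eaa fdswg imf hqj yrffa
Hunk 2: at line 1 remove [imf] add [rtras,jllwq] -> 6 lines: eaa fdswg rtras jllwq hqj yrffa
Hunk 3: at line 1 remove [rtras,jllwq] add [sfumt] -> 5 lines: eaa fdswg sfumt hqj yrffa
Hunk 4: at line 1 remove [fdswg] add [myeqm] -> 5 lines: eaa myeqm sfumt hqj yrffa
Hunk 5: at line 1 remove [sfumt] add [ztmmk] -> 5 lines: eaa myeqm ztmmk hqj yrffa
Hunk 6: at line 1 remove [myeqm,ztmmk,hqj] add [rvb] -> 3 lines: eaa rvb yrffa
Hunk 7: at line 1 remove [rvb] add [aqjne,gfy] -> 4 lines: eaa aqjne gfy yrffa

Answer: eaa
aqjne
gfy
yrffa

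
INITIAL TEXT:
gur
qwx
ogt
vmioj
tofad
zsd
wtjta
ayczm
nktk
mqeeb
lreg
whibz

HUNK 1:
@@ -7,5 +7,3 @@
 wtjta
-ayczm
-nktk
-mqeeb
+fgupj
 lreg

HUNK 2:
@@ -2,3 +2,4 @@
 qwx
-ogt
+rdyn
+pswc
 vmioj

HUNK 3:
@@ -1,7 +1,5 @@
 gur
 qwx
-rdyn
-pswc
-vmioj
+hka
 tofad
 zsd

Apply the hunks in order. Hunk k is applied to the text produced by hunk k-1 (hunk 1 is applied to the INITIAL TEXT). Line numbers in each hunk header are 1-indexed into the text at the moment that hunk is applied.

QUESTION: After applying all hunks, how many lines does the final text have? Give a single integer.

Hunk 1: at line 7 remove [ayczm,nktk,mqeeb] add [fgupj] -> 10 lines: gur qwx ogt vmioj tofad zsd wtjta fgupj lreg whibz
Hunk 2: at line 2 remove [ogt] add [rdyn,pswc] -> 11 lines: gur qwx rdyn pswc vmioj tofad zsd wtjta fgupj lreg whibz
Hunk 3: at line 1 remove [rdyn,pswc,vmioj] add [hka] -> 9 lines: gur qwx hka tofad zsd wtjta fgupj lreg whibz
Final line count: 9

Answer: 9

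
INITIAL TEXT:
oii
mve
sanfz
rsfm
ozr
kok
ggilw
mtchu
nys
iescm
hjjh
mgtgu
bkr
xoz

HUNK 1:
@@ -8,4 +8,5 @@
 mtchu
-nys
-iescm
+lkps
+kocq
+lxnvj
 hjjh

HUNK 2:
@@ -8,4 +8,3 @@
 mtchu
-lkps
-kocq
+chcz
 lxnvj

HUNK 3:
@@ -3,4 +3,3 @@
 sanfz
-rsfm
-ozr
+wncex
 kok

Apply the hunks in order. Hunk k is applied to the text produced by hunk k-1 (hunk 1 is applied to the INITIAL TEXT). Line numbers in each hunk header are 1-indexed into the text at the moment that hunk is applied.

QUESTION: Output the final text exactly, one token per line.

Hunk 1: at line 8 remove [nys,iescm] add [lkps,kocq,lxnvj] -> 15 lines: oii mve sanfz rsfm ozr kok ggilw mtchu lkps kocq lxnvj hjjh mgtgu bkr xoz
Hunk 2: at line 8 remove [lkps,kocq] add [chcz] -> 14 lines: oii mve sanfz rsfm ozr kok ggilw mtchu chcz lxnvj hjjh mgtgu bkr xoz
Hunk 3: at line 3 remove [rsfm,ozr] add [wncex] -> 13 lines: oii mve sanfz wncex kok ggilw mtchu chcz lxnvj hjjh mgtgu bkr xoz

Answer: oii
mve
sanfz
wncex
kok
ggilw
mtchu
chcz
lxnvj
hjjh
mgtgu
bkr
xoz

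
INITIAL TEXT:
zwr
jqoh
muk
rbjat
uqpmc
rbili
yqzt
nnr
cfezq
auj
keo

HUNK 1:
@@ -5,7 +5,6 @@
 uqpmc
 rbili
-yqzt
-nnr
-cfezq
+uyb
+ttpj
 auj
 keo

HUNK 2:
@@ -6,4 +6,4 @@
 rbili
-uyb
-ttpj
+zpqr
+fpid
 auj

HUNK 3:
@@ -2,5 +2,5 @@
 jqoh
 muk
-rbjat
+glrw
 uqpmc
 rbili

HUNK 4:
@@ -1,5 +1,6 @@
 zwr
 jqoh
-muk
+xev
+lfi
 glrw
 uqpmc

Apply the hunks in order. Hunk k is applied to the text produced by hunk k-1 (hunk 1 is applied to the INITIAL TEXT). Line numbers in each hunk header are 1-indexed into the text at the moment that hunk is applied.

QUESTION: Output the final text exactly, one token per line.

Hunk 1: at line 5 remove [yqzt,nnr,cfezq] add [uyb,ttpj] -> 10 lines: zwr jqoh muk rbjat uqpmc rbili uyb ttpj auj keo
Hunk 2: at line 6 remove [uyb,ttpj] add [zpqr,fpid] -> 10 lines: zwr jqoh muk rbjat uqpmc rbili zpqr fpid auj keo
Hunk 3: at line 2 remove [rbjat] add [glrw] -> 10 lines: zwr jqoh muk glrw uqpmc rbili zpqr fpid auj keo
Hunk 4: at line 1 remove [muk] add [xev,lfi] -> 11 lines: zwr jqoh xev lfi glrw uqpmc rbili zpqr fpid auj keo

Answer: zwr
jqoh
xev
lfi
glrw
uqpmc
rbili
zpqr
fpid
auj
keo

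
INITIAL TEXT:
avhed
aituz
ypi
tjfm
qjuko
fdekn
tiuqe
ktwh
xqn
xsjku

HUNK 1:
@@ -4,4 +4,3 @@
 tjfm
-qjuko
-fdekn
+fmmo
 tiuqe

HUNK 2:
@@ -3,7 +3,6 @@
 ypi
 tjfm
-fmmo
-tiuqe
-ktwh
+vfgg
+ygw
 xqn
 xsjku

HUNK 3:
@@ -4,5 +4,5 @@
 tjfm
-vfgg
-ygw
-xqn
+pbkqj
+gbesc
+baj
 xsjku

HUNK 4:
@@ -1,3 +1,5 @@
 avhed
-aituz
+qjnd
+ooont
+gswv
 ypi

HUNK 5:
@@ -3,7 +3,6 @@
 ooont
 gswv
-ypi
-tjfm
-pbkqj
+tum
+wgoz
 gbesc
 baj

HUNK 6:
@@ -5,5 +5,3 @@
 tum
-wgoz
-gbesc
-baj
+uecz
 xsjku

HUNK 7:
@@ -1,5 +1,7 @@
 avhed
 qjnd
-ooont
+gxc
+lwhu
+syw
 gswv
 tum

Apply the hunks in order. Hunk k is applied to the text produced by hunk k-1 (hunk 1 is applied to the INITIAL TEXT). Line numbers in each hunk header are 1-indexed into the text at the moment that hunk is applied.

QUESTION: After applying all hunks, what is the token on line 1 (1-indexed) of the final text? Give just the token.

Hunk 1: at line 4 remove [qjuko,fdekn] add [fmmo] -> 9 lines: avhed aituz ypi tjfm fmmo tiuqe ktwh xqn xsjku
Hunk 2: at line 3 remove [fmmo,tiuqe,ktwh] add [vfgg,ygw] -> 8 lines: avhed aituz ypi tjfm vfgg ygw xqn xsjku
Hunk 3: at line 4 remove [vfgg,ygw,xqn] add [pbkqj,gbesc,baj] -> 8 lines: avhed aituz ypi tjfm pbkqj gbesc baj xsjku
Hunk 4: at line 1 remove [aituz] add [qjnd,ooont,gswv] -> 10 lines: avhed qjnd ooont gswv ypi tjfm pbkqj gbesc baj xsjku
Hunk 5: at line 3 remove [ypi,tjfm,pbkqj] add [tum,wgoz] -> 9 lines: avhed qjnd ooont gswv tum wgoz gbesc baj xsjku
Hunk 6: at line 5 remove [wgoz,gbesc,baj] add [uecz] -> 7 lines: avhed qjnd ooont gswv tum uecz xsjku
Hunk 7: at line 1 remove [ooont] add [gxc,lwhu,syw] -> 9 lines: avhed qjnd gxc lwhu syw gswv tum uecz xsjku
Final line 1: avhed

Answer: avhed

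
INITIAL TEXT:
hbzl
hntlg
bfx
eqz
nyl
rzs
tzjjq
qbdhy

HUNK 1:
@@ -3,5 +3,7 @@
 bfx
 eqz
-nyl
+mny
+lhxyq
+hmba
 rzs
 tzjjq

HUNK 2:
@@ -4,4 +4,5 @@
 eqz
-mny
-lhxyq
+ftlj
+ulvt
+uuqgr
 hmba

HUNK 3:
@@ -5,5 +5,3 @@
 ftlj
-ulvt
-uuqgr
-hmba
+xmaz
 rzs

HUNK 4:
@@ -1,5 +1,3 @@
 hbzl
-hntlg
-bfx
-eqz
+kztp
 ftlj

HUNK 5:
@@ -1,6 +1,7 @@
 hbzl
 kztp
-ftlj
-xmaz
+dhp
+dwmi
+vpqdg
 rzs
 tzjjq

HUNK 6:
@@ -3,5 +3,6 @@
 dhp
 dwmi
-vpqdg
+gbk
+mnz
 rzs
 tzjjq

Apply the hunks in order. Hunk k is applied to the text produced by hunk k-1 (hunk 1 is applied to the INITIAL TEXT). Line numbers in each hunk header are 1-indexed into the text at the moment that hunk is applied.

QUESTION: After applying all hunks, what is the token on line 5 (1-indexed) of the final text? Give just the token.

Hunk 1: at line 3 remove [nyl] add [mny,lhxyq,hmba] -> 10 lines: hbzl hntlg bfx eqz mny lhxyq hmba rzs tzjjq qbdhy
Hunk 2: at line 4 remove [mny,lhxyq] add [ftlj,ulvt,uuqgr] -> 11 lines: hbzl hntlg bfx eqz ftlj ulvt uuqgr hmba rzs tzjjq qbdhy
Hunk 3: at line 5 remove [ulvt,uuqgr,hmba] add [xmaz] -> 9 lines: hbzl hntlg bfx eqz ftlj xmaz rzs tzjjq qbdhy
Hunk 4: at line 1 remove [hntlg,bfx,eqz] add [kztp] -> 7 lines: hbzl kztp ftlj xmaz rzs tzjjq qbdhy
Hunk 5: at line 1 remove [ftlj,xmaz] add [dhp,dwmi,vpqdg] -> 8 lines: hbzl kztp dhp dwmi vpqdg rzs tzjjq qbdhy
Hunk 6: at line 3 remove [vpqdg] add [gbk,mnz] -> 9 lines: hbzl kztp dhp dwmi gbk mnz rzs tzjjq qbdhy
Final line 5: gbk

Answer: gbk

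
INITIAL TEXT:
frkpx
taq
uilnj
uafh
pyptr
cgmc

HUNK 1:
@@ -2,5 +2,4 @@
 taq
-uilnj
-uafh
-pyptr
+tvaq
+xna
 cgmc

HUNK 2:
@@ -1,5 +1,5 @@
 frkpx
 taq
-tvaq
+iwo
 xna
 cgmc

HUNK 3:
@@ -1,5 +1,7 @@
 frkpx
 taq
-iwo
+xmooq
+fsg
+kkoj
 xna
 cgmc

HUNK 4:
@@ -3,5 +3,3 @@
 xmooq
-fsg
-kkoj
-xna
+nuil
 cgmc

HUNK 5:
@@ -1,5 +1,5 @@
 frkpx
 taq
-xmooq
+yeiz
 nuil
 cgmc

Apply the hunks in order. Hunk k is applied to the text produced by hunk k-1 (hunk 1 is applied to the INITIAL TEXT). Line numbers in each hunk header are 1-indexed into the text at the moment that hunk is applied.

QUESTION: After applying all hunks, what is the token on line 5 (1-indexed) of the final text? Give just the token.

Answer: cgmc

Derivation:
Hunk 1: at line 2 remove [uilnj,uafh,pyptr] add [tvaq,xna] -> 5 lines: frkpx taq tvaq xna cgmc
Hunk 2: at line 1 remove [tvaq] add [iwo] -> 5 lines: frkpx taq iwo xna cgmc
Hunk 3: at line 1 remove [iwo] add [xmooq,fsg,kkoj] -> 7 lines: frkpx taq xmooq fsg kkoj xna cgmc
Hunk 4: at line 3 remove [fsg,kkoj,xna] add [nuil] -> 5 lines: frkpx taq xmooq nuil cgmc
Hunk 5: at line 1 remove [xmooq] add [yeiz] -> 5 lines: frkpx taq yeiz nuil cgmc
Final line 5: cgmc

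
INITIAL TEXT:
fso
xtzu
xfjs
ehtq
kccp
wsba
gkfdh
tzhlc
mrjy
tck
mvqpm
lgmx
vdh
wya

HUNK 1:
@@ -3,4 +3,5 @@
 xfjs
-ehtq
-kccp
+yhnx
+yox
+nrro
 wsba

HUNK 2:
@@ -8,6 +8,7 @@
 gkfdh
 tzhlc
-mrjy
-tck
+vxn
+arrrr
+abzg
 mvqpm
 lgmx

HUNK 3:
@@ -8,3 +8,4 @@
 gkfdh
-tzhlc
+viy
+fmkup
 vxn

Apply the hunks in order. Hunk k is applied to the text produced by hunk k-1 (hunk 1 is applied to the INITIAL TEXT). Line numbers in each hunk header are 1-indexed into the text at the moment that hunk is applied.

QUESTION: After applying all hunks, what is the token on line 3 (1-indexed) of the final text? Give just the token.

Hunk 1: at line 3 remove [ehtq,kccp] add [yhnx,yox,nrro] -> 15 lines: fso xtzu xfjs yhnx yox nrro wsba gkfdh tzhlc mrjy tck mvqpm lgmx vdh wya
Hunk 2: at line 8 remove [mrjy,tck] add [vxn,arrrr,abzg] -> 16 lines: fso xtzu xfjs yhnx yox nrro wsba gkfdh tzhlc vxn arrrr abzg mvqpm lgmx vdh wya
Hunk 3: at line 8 remove [tzhlc] add [viy,fmkup] -> 17 lines: fso xtzu xfjs yhnx yox nrro wsba gkfdh viy fmkup vxn arrrr abzg mvqpm lgmx vdh wya
Final line 3: xfjs

Answer: xfjs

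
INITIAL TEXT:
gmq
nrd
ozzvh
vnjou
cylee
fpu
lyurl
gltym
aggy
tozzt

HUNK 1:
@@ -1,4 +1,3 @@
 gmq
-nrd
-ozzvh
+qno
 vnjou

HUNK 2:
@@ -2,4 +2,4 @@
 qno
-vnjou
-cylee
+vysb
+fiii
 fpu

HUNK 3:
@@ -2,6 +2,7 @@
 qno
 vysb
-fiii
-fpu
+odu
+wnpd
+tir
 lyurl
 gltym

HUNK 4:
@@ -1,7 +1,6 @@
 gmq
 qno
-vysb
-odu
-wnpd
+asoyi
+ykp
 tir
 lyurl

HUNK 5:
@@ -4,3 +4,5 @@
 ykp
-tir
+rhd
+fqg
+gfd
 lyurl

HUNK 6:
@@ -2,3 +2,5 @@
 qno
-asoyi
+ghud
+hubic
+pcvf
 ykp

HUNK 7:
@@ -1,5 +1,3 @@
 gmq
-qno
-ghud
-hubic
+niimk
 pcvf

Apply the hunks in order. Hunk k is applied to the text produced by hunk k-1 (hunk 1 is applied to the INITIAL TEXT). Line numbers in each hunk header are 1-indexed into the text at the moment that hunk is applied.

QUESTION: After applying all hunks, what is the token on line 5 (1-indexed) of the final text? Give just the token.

Answer: rhd

Derivation:
Hunk 1: at line 1 remove [nrd,ozzvh] add [qno] -> 9 lines: gmq qno vnjou cylee fpu lyurl gltym aggy tozzt
Hunk 2: at line 2 remove [vnjou,cylee] add [vysb,fiii] -> 9 lines: gmq qno vysb fiii fpu lyurl gltym aggy tozzt
Hunk 3: at line 2 remove [fiii,fpu] add [odu,wnpd,tir] -> 10 lines: gmq qno vysb odu wnpd tir lyurl gltym aggy tozzt
Hunk 4: at line 1 remove [vysb,odu,wnpd] add [asoyi,ykp] -> 9 lines: gmq qno asoyi ykp tir lyurl gltym aggy tozzt
Hunk 5: at line 4 remove [tir] add [rhd,fqg,gfd] -> 11 lines: gmq qno asoyi ykp rhd fqg gfd lyurl gltym aggy tozzt
Hunk 6: at line 2 remove [asoyi] add [ghud,hubic,pcvf] -> 13 lines: gmq qno ghud hubic pcvf ykp rhd fqg gfd lyurl gltym aggy tozzt
Hunk 7: at line 1 remove [qno,ghud,hubic] add [niimk] -> 11 lines: gmq niimk pcvf ykp rhd fqg gfd lyurl gltym aggy tozzt
Final line 5: rhd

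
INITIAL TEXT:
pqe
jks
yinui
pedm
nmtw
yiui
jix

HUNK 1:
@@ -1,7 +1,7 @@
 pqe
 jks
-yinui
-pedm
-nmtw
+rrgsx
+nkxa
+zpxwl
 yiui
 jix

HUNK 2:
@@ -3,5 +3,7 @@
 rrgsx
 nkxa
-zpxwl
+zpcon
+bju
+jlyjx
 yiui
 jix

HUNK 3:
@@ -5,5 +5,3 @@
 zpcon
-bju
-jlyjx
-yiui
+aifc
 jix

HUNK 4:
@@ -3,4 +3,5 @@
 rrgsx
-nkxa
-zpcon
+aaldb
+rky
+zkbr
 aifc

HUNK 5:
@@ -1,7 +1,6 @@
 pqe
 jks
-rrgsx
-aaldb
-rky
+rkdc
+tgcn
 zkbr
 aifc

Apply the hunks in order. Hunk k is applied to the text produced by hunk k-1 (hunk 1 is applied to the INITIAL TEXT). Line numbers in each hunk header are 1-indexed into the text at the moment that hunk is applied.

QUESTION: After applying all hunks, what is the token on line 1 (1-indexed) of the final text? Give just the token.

Hunk 1: at line 1 remove [yinui,pedm,nmtw] add [rrgsx,nkxa,zpxwl] -> 7 lines: pqe jks rrgsx nkxa zpxwl yiui jix
Hunk 2: at line 3 remove [zpxwl] add [zpcon,bju,jlyjx] -> 9 lines: pqe jks rrgsx nkxa zpcon bju jlyjx yiui jix
Hunk 3: at line 5 remove [bju,jlyjx,yiui] add [aifc] -> 7 lines: pqe jks rrgsx nkxa zpcon aifc jix
Hunk 4: at line 3 remove [nkxa,zpcon] add [aaldb,rky,zkbr] -> 8 lines: pqe jks rrgsx aaldb rky zkbr aifc jix
Hunk 5: at line 1 remove [rrgsx,aaldb,rky] add [rkdc,tgcn] -> 7 lines: pqe jks rkdc tgcn zkbr aifc jix
Final line 1: pqe

Answer: pqe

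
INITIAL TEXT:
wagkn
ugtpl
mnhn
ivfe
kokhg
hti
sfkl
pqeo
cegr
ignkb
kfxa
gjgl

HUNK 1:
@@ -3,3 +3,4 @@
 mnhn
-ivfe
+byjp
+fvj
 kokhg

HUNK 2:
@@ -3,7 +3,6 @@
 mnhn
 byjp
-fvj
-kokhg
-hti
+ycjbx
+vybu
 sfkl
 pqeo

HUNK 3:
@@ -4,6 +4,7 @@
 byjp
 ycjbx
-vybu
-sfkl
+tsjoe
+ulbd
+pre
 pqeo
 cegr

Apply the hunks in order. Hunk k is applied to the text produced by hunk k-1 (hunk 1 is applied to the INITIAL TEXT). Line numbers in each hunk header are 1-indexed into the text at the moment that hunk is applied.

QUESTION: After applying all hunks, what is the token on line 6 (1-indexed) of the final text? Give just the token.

Answer: tsjoe

Derivation:
Hunk 1: at line 3 remove [ivfe] add [byjp,fvj] -> 13 lines: wagkn ugtpl mnhn byjp fvj kokhg hti sfkl pqeo cegr ignkb kfxa gjgl
Hunk 2: at line 3 remove [fvj,kokhg,hti] add [ycjbx,vybu] -> 12 lines: wagkn ugtpl mnhn byjp ycjbx vybu sfkl pqeo cegr ignkb kfxa gjgl
Hunk 3: at line 4 remove [vybu,sfkl] add [tsjoe,ulbd,pre] -> 13 lines: wagkn ugtpl mnhn byjp ycjbx tsjoe ulbd pre pqeo cegr ignkb kfxa gjgl
Final line 6: tsjoe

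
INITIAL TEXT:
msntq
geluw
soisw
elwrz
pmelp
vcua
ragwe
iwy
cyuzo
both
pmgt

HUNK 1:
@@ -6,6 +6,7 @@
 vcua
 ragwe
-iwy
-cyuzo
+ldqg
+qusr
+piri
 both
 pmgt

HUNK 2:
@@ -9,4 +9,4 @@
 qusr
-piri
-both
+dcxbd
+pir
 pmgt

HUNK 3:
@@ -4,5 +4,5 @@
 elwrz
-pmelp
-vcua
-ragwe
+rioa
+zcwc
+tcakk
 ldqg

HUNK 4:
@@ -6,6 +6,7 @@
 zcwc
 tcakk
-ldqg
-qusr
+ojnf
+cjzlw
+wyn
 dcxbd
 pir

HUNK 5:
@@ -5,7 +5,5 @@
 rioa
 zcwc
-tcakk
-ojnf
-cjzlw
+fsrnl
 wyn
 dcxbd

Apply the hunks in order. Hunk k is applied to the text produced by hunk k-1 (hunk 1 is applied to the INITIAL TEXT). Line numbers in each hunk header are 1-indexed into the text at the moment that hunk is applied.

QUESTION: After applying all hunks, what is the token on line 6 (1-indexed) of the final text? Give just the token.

Hunk 1: at line 6 remove [iwy,cyuzo] add [ldqg,qusr,piri] -> 12 lines: msntq geluw soisw elwrz pmelp vcua ragwe ldqg qusr piri both pmgt
Hunk 2: at line 9 remove [piri,both] add [dcxbd,pir] -> 12 lines: msntq geluw soisw elwrz pmelp vcua ragwe ldqg qusr dcxbd pir pmgt
Hunk 3: at line 4 remove [pmelp,vcua,ragwe] add [rioa,zcwc,tcakk] -> 12 lines: msntq geluw soisw elwrz rioa zcwc tcakk ldqg qusr dcxbd pir pmgt
Hunk 4: at line 6 remove [ldqg,qusr] add [ojnf,cjzlw,wyn] -> 13 lines: msntq geluw soisw elwrz rioa zcwc tcakk ojnf cjzlw wyn dcxbd pir pmgt
Hunk 5: at line 5 remove [tcakk,ojnf,cjzlw] add [fsrnl] -> 11 lines: msntq geluw soisw elwrz rioa zcwc fsrnl wyn dcxbd pir pmgt
Final line 6: zcwc

Answer: zcwc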